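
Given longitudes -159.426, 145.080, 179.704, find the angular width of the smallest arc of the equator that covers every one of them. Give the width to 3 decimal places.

55.494°

Sort the longitudes: -159.426°, +145.080°, +179.704°.
Eastward gaps between consecutive values (wrapping around): 304.506°, 34.624°, 20.870°.
Largest gap = 304.506° ⇒ minimal covering band is its complement: 360° − 304.506° = 55.494°.
Band runs from +145.080° eastward to -159.426°, crossing the antimeridian.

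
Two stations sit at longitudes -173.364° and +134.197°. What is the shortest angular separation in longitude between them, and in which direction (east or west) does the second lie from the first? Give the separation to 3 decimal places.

52.439° west

Raw difference: 134.197 − -173.364 = 307.561°.
Normalise into (−180°, 180°]: 307.561° − 360° = -52.439°.
Negative ⇒ the second point lies to the west; separation 52.439°.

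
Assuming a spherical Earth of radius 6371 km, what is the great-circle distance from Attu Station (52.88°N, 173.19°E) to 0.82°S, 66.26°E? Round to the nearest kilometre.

11207 km

Δλ = 66.26 − 173.19 = -106.93°.
Δφ = -0.82 − 52.88 = -53.70°.
a = sin²(Δφ/2) + cos φ₁ · cos φ₂ · sin²(Δλ/2) = 0.593565.
c = 2·atan2(√a, √(1−a)) = 1.75904 rad → d = 6371·c ≈ 11206.82 km.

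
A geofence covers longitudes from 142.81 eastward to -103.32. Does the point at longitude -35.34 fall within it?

No

Band width going east from +142.81° to -103.32°: ((-103.32 − 142.81) mod 360) = 113.87°.
Offset of -35.34° east of the west edge: ((-35.34 − 142.81) mod 360) = 181.85°.
181.85° > 113.87° ⇒ outside.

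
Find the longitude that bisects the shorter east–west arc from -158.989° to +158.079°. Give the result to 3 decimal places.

+179.545°

Signed shortest Δλ from -158.989° to +158.079° is -42.932°.
Midpoint longitude = -158.989° + (-42.932°)/2 = -158.989° − 21.466° = -180.455°.
Normalise into (−180°, 180°]: +179.545°.
(The naïve average (-158.989 + +158.079)/2 = -0.455° is on the wrong side of the globe.)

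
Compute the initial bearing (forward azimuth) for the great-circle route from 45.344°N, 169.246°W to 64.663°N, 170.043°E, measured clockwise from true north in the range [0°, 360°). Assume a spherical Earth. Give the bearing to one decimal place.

336.6°

Δλ = 170.043 − -169.246 = 339.289°; wrapped into (−180°, 180°]: -20.711°.
θ = atan2( sin Δλ · cos φ₂ , cos φ₁ · sin φ₂ − sin φ₁ · cos φ₂ · cos Δλ )
  = atan2(-0.15134, 0.35050) = -23.354° → normalised to [0°, 360°): 336.646°.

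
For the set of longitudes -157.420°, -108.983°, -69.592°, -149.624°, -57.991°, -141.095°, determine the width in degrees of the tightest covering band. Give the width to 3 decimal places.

99.429°

Sort the longitudes: -157.420°, -149.624°, -141.095°, -108.983°, -69.592°, -57.991°.
Eastward gaps between consecutive values (wrapping around): 7.796°, 8.529°, 32.112°, 39.391°, 11.601°, 260.571°.
Largest gap = 260.571° ⇒ minimal covering band is its complement: 360° − 260.571° = 99.429°.
Band runs from -157.420° eastward to -57.991°.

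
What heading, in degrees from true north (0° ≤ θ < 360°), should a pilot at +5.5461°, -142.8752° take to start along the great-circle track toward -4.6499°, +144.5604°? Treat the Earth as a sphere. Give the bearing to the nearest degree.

Δλ = 144.5604 − -142.8752 = 287.4356°; wrapped into (−180°, 180°]: -72.5644°.
θ = atan2( sin Δλ · cos φ₂ , cos φ₁ · sin φ₂ − sin φ₁ · cos φ₂ · cos Δλ )
  = atan2(-0.95091, -0.10955) = -96.572° → normalised to [0°, 360°): 263.428°.

263°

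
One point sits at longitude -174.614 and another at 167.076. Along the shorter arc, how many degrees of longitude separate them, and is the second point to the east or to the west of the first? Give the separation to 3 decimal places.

Raw difference: 167.076 − -174.614 = 341.69°.
Normalise into (−180°, 180°]: 341.69° − 360° = -18.31°.
Negative ⇒ the second point lies to the west; separation 18.310°.

18.310° west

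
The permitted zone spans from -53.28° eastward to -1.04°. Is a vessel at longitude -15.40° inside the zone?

Band width going east from -53.28° to -1.04°: ((-1.04 − -53.28) mod 360) = 52.24°.
Offset of -15.40° east of the west edge: ((-15.40 − -53.28) mod 360) = 37.88°.
37.88° ≤ 52.24° ⇒ inside.

Yes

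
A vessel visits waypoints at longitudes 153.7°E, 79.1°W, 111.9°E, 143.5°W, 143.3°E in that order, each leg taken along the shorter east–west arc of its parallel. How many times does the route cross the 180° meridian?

4

Leg 1: +153.7° → -79.1°, shortest Δλ = 127.2° (east) — crosses 180°.
Leg 2: -79.1° → +111.9°, shortest Δλ = -169.0° (west) — crosses 180°.
Leg 3: +111.9° → -143.5°, shortest Δλ = 104.6° (east) — crosses 180°.
Leg 4: -143.5° → +143.3°, shortest Δλ = -73.2° (west) — crosses 180°.
Total crossings: 4.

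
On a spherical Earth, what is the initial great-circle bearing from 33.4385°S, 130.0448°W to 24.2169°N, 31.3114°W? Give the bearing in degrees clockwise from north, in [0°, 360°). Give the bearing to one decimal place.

Δλ = -31.3114 − -130.0448 = 98.7334°.
θ = atan2( sin Δλ · cos φ₂ , cos φ₁ · sin φ₂ − sin φ₁ · cos φ₂ · cos Δλ )
  = atan2(0.90143, 0.26599) = 73.560° → normalised to [0°, 360°): 73.560°.

73.6°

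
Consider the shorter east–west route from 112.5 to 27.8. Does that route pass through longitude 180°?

Signed shortest Δλ = ((27.8 − 112.5 + 180) mod 360) − 180 = -84.7°.
Going west by 84.7° from +112.5° reaches +27.8° without touching 180°.

No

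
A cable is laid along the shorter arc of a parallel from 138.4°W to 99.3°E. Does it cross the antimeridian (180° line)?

Yes

Naïve |99.3 − -138.4| = 237.7° > 180°, so the shorter arc goes the other way round — across 180°.
Signed shortest Δλ = ((99.3 − -138.4 + 180) mod 360) − 180 = -122.3°.
Going west by 122.3° from -138.4° passes through 180° before reaching +99.3°.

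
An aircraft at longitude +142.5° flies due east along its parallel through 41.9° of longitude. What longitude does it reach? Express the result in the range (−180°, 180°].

-175.6°

Start at +142.5°; shift +41.9° → +184.4°.
+184.4° lies outside (−180°, 180°]; subtract 360° → -175.6°.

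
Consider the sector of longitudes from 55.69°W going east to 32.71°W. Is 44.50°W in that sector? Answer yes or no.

Yes

Band width going east from -55.69° to -32.71°: ((-32.71 − -55.69) mod 360) = 22.98°.
Offset of -44.50° east of the west edge: ((-44.50 − -55.69) mod 360) = 11.19°.
11.19° ≤ 22.98° ⇒ inside.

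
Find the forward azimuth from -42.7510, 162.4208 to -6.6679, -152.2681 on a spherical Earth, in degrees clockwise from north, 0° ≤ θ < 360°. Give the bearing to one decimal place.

61.2°

Δλ = -152.2681 − 162.4208 = -314.6889°; wrapped into (−180°, 180°]: 45.3111°.
θ = atan2( sin Δλ · cos φ₂ , cos φ₁ · sin φ₂ − sin φ₁ · cos φ₂ · cos Δλ )
  = atan2(0.70613, 0.38889) = 61.157° → normalised to [0°, 360°): 61.157°.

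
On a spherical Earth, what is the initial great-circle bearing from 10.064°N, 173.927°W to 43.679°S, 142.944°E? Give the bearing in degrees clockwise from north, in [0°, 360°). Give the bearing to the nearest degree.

213°

Δλ = 142.944 − -173.927 = 316.871°; wrapped into (−180°, 180°]: -43.129°.
θ = atan2( sin Δλ · cos φ₂ , cos φ₁ · sin φ₂ − sin φ₁ · cos φ₂ · cos Δλ )
  = atan2(-0.49442, -0.77223) = -147.370° → normalised to [0°, 360°): 212.630°.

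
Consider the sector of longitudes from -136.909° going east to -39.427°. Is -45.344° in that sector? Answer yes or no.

Band width going east from -136.909° to -39.427°: ((-39.427 − -136.909) mod 360) = 97.482°.
Offset of -45.344° east of the west edge: ((-45.344 − -136.909) mod 360) = 91.565°.
91.565° ≤ 97.482° ⇒ inside.

Yes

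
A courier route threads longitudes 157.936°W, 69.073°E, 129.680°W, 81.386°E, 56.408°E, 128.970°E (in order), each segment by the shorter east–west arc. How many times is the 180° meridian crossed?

3

Leg 1: -157.936° → +69.073°, shortest Δλ = -132.991° (west) — crosses 180°.
Leg 2: +69.073° → -129.680°, shortest Δλ = 161.247° (east) — crosses 180°.
Leg 3: -129.680° → +81.386°, shortest Δλ = -148.934° (west) — crosses 180°.
Leg 4: +81.386° → +56.408°, shortest Δλ = -24.978° (west) — does not cross 180°.
Leg 5: +56.408° → +128.970°, shortest Δλ = 72.562° (east) — does not cross 180°.
Total crossings: 3.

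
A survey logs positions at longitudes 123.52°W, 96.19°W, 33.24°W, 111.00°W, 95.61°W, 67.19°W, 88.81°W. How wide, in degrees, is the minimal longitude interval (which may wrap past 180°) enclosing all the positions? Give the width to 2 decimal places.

90.28°

Sort the longitudes: -123.52°, -111.00°, -96.19°, -95.61°, -88.81°, -67.19°, -33.24°.
Eastward gaps between consecutive values (wrapping around): 12.52°, 14.81°, 0.58°, 6.80°, 21.62°, 33.95°, 269.72°.
Largest gap = 269.72° ⇒ minimal covering band is its complement: 360° − 269.72° = 90.28°.
Band runs from -123.52° eastward to -33.24°.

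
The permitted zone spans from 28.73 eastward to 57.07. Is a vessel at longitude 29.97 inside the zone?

Band width going east from +28.73° to +57.07°: ((57.07 − 28.73) mod 360) = 28.34°.
Offset of +29.97° east of the west edge: ((29.97 − 28.73) mod 360) = 1.24°.
1.24° ≤ 28.34° ⇒ inside.

Yes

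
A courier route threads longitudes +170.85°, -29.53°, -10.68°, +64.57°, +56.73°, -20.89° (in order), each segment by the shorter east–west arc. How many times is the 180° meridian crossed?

Leg 1: +170.85° → -29.53°, shortest Δλ = 159.62° (east) — crosses 180°.
Leg 2: -29.53° → -10.68°, shortest Δλ = 18.85° (east) — does not cross 180°.
Leg 3: -10.68° → +64.57°, shortest Δλ = 75.25° (east) — does not cross 180°.
Leg 4: +64.57° → +56.73°, shortest Δλ = -7.84° (west) — does not cross 180°.
Leg 5: +56.73° → -20.89°, shortest Δλ = -77.62° (west) — does not cross 180°.
Total crossings: 1.

1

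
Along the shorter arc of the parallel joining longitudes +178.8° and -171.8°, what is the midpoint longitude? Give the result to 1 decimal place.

Signed shortest Δλ from +178.8° to -171.8° is +9.4°.
Midpoint longitude = +178.8° + (+9.4°)/2 = +178.8° + 4.7° = +183.5°.
Normalise into (−180°, 180°]: -176.5°.
(The naïve average (+178.8 + -171.8)/2 = 3.5° is on the wrong side of the globe.)

-176.5°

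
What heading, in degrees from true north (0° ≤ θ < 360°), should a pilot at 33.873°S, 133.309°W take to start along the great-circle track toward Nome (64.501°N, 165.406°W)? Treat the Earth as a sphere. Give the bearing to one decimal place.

346.5°

Δλ = -165.406 − -133.309 = -32.097°.
θ = atan2( sin Δλ · cos φ₂ , cos φ₁ · sin φ₂ − sin φ₁ · cos φ₂ · cos Δλ )
  = atan2(-0.22875, 0.95266) = -13.502° → normalised to [0°, 360°): 346.498°.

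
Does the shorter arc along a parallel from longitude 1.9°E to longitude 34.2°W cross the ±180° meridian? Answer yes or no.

No

Signed shortest Δλ = ((-34.2 − 1.9 + 180) mod 360) − 180 = -36.1°.
Going west by 36.1° from +1.9° reaches -34.2° without touching 180°.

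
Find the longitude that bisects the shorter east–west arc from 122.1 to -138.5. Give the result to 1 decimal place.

+171.8°

Signed shortest Δλ from +122.1° to -138.5° is +99.4°.
Midpoint longitude = +122.1° + (+99.4°)/2 = +122.1° + 49.7° = +171.8°.
(The naïve average (+122.1 + -138.5)/2 = -8.2° is on the wrong side of the globe.)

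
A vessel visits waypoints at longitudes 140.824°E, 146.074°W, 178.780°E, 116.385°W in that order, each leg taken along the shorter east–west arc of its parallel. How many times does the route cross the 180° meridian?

Leg 1: +140.824° → -146.074°, shortest Δλ = 73.102° (east) — crosses 180°.
Leg 2: -146.074° → +178.780°, shortest Δλ = -35.146° (west) — crosses 180°.
Leg 3: +178.780° → -116.385°, shortest Δλ = 64.835° (east) — crosses 180°.
Total crossings: 3.

3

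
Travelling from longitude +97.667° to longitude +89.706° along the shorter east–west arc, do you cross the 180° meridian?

Signed shortest Δλ = ((89.706 − 97.667 + 180) mod 360) − 180 = -7.961°.
Going west by 7.961° from +97.667° reaches +89.706° without touching 180°.

No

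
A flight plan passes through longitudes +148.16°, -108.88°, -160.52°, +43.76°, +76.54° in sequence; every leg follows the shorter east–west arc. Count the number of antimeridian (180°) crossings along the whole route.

Leg 1: +148.16° → -108.88°, shortest Δλ = 102.96° (east) — crosses 180°.
Leg 2: -108.88° → -160.52°, shortest Δλ = -51.64° (west) — does not cross 180°.
Leg 3: -160.52° → +43.76°, shortest Δλ = -155.72° (west) — crosses 180°.
Leg 4: +43.76° → +76.54°, shortest Δλ = 32.78° (east) — does not cross 180°.
Total crossings: 2.

2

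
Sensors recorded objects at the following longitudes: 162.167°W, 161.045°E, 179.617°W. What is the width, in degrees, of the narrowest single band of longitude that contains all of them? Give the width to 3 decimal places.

Sort the longitudes: -179.617°, -162.167°, +161.045°.
Eastward gaps between consecutive values (wrapping around): 17.450°, 323.212°, 19.338°.
Largest gap = 323.212° ⇒ minimal covering band is its complement: 360° − 323.212° = 36.788°.
Band runs from +161.045° eastward to -162.167°, crossing the antimeridian.

36.788°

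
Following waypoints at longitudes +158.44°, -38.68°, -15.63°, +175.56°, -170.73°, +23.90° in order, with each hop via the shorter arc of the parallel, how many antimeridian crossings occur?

4

Leg 1: +158.44° → -38.68°, shortest Δλ = 162.88° (east) — crosses 180°.
Leg 2: -38.68° → -15.63°, shortest Δλ = 23.05° (east) — does not cross 180°.
Leg 3: -15.63° → +175.56°, shortest Δλ = -168.81° (west) — crosses 180°.
Leg 4: +175.56° → -170.73°, shortest Δλ = 13.71° (east) — crosses 180°.
Leg 5: -170.73° → +23.90°, shortest Δλ = -165.37° (west) — crosses 180°.
Total crossings: 4.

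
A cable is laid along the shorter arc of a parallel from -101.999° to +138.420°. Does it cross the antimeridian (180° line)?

Naïve |138.420 − -101.999| = 240.419° > 180°, so the shorter arc goes the other way round — across 180°.
Signed shortest Δλ = ((138.420 − -101.999 + 180) mod 360) − 180 = -119.581°.
Going west by 119.581° from -101.999° passes through 180° before reaching +138.420°.

Yes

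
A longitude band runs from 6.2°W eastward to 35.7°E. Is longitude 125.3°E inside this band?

No

Band width going east from -6.2° to +35.7°: ((35.7 − -6.2) mod 360) = 41.9°.
Offset of +125.3° east of the west edge: ((125.3 − -6.2) mod 360) = 131.5°.
131.5° > 41.9° ⇒ outside.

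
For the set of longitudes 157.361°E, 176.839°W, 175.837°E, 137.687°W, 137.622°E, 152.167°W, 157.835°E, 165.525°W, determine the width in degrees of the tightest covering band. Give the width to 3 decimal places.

Sort the longitudes: -176.839°, -165.525°, -152.167°, -137.687°, +137.622°, +157.361°, +157.835°, +175.837°.
Eastward gaps between consecutive values (wrapping around): 11.314°, 13.358°, 14.480°, 275.309°, 19.739°, 0.474°, 18.002°, 7.324°.
Largest gap = 275.309° ⇒ minimal covering band is its complement: 360° − 275.309° = 84.691°.
Band runs from +137.622° eastward to -137.687°, crossing the antimeridian.

84.691°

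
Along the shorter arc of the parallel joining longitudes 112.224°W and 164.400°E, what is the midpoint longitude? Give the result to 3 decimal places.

153.912°W

Signed shortest Δλ from -112.224° to +164.400° is -83.376°.
Midpoint longitude = -112.224° + (-83.376°)/2 = -112.224° − 41.688° = -153.912°.
(The naïve average (-112.224 + +164.400)/2 = 26.088° is on the wrong side of the globe.)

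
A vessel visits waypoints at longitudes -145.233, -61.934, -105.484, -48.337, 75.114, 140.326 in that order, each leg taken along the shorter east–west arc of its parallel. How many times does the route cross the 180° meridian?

Leg 1: -145.233° → -61.934°, shortest Δλ = 83.299° (east) — does not cross 180°.
Leg 2: -61.934° → -105.484°, shortest Δλ = -43.55° (west) — does not cross 180°.
Leg 3: -105.484° → -48.337°, shortest Δλ = 57.147° (east) — does not cross 180°.
Leg 4: -48.337° → +75.114°, shortest Δλ = 123.451° (east) — does not cross 180°.
Leg 5: +75.114° → +140.326°, shortest Δλ = 65.212° (east) — does not cross 180°.
Total crossings: 0.

0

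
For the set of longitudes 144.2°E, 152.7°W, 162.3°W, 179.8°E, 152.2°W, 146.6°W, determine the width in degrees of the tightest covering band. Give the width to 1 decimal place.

69.2°

Sort the longitudes: -162.3°, -152.7°, -152.2°, -146.6°, +144.2°, +179.8°.
Eastward gaps between consecutive values (wrapping around): 9.6°, 0.5°, 5.6°, 290.8°, 35.6°, 17.9°.
Largest gap = 290.8° ⇒ minimal covering band is its complement: 360° − 290.8° = 69.2°.
Band runs from +144.2° eastward to -146.6°, crossing the antimeridian.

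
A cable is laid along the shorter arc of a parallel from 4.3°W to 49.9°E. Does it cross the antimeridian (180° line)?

Signed shortest Δλ = ((49.9 − -4.3 + 180) mod 360) − 180 = 54.2°.
Going east by 54.2° from -4.3° reaches +49.9° without touching 180°.

No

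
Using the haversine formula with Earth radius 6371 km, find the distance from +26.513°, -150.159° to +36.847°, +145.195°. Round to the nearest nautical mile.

3299 nmi

Δλ = 145.195 − -150.159 = 295.354°; wrapped into (−180°, 180°]: -64.646°.
Δφ = 36.847 − 26.513 = 10.334°.
a = sin²(Δφ/2) + cos φ₁ · cos φ₂ · sin²(Δλ/2) = 0.212835.
c = 2·atan2(√a, √(1−a)) = 0.95901 rad → d = 6371·c ≈ 6109.85 km ≈ 3299.06 nmi.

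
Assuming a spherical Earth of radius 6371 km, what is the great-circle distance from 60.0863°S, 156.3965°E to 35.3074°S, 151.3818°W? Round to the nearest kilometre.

Δλ = -151.3818 − 156.3965 = -307.7783°; wrapped into (−180°, 180°]: 52.2217°.
Δφ = -35.3074 − -60.0863 = 24.7789°.
a = sin²(Δφ/2) + cos φ₁ · cos φ₂ · sin²(Δλ/2) = 0.124862.
c = 2·atan2(√a, √(1−a)) = 0.72232 rad → d = 6371·c ≈ 4601.88 km.

4602 km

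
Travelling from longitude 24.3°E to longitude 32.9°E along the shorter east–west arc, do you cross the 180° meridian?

Signed shortest Δλ = ((32.9 − 24.3 + 180) mod 360) − 180 = 8.6°.
Going east by 8.6° from +24.3° reaches +32.9° without touching 180°.

No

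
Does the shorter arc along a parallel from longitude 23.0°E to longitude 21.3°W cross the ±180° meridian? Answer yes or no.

No

Signed shortest Δλ = ((-21.3 − 23.0 + 180) mod 360) − 180 = -44.3°.
Going west by 44.3° from +23.0° reaches -21.3° without touching 180°.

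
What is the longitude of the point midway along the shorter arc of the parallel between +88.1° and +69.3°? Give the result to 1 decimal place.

Signed shortest Δλ from +88.1° to +69.3° is -18.8°.
Midpoint longitude = +88.1° + (-18.8°)/2 = +88.1° − 9.4° = +78.7°.

+78.7°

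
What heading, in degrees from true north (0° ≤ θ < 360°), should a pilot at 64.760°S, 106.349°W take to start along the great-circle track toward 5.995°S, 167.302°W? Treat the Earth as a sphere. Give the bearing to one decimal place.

294.3°

Δλ = -167.302 − -106.349 = -60.953°.
θ = atan2( sin Δλ · cos φ₂ , cos φ₁ · sin φ₂ − sin φ₁ · cos φ₂ · cos Δλ )
  = atan2(-0.86944, 0.39224) = -65.718° → normalised to [0°, 360°): 294.282°.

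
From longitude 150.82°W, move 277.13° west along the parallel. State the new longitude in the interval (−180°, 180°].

Start at -150.82°; shift −277.13° → -427.95°.
-427.95° lies outside (−180°, 180°]; add 360° → -67.95°.

67.95°W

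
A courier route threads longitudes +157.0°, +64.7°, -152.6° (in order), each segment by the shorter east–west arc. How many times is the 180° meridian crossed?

1

Leg 1: +157.0° → +64.7°, shortest Δλ = -92.3° (west) — does not cross 180°.
Leg 2: +64.7° → -152.6°, shortest Δλ = 142.7° (east) — crosses 180°.
Total crossings: 1.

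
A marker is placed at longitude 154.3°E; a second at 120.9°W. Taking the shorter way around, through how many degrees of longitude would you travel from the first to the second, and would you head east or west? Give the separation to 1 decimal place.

84.8° east

Raw difference: -120.9 − 154.3 = -275.2°.
Normalise into (−180°, 180°]: -275.2° + 360° = 84.8°.
Positive ⇒ the second point lies to the east; separation 84.8°.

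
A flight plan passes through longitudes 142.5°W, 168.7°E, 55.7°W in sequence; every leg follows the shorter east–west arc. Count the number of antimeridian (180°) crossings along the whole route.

Leg 1: -142.5° → +168.7°, shortest Δλ = -48.8° (west) — crosses 180°.
Leg 2: +168.7° → -55.7°, shortest Δλ = 135.6° (east) — crosses 180°.
Total crossings: 2.

2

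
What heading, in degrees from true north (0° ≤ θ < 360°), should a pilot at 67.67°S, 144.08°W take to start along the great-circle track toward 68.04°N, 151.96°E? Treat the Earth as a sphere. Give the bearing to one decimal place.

Δλ = 151.96 − -144.08 = 296.04°; wrapped into (−180°, 180°]: -63.96°.
θ = atan2( sin Δλ · cos φ₂ , cos φ₁ · sin φ₂ − sin φ₁ · cos φ₂ · cos Δλ )
  = atan2(-0.33600, 0.50423) = -33.678° → normalised to [0°, 360°): 326.322°.

326.3°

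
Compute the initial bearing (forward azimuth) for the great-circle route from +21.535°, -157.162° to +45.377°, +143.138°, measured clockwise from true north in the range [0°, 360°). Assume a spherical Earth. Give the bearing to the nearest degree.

311°

Δλ = 143.138 − -157.162 = 300.300°; wrapped into (−180°, 180°]: -59.700°.
θ = atan2( sin Δλ · cos φ₂ , cos φ₁ · sin φ₂ − sin φ₁ · cos φ₂ · cos Δλ )
  = atan2(-0.60648, 0.53197) = -48.745° → normalised to [0°, 360°): 311.255°.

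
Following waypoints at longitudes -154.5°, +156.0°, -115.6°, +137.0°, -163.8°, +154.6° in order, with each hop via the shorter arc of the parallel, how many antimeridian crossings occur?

5

Leg 1: -154.5° → +156.0°, shortest Δλ = -49.5° (west) — crosses 180°.
Leg 2: +156.0° → -115.6°, shortest Δλ = 88.4° (east) — crosses 180°.
Leg 3: -115.6° → +137.0°, shortest Δλ = -107.4° (west) — crosses 180°.
Leg 4: +137.0° → -163.8°, shortest Δλ = 59.2° (east) — crosses 180°.
Leg 5: -163.8° → +154.6°, shortest Δλ = -41.6° (west) — crosses 180°.
Total crossings: 5.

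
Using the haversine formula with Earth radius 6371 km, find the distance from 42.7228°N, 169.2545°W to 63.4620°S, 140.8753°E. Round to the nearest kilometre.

Δλ = 140.8753 − -169.2545 = 310.1298°; wrapped into (−180°, 180°]: -49.8702°.
Δφ = -63.4620 − 42.7228 = -106.1848°.
a = sin²(Δφ/2) + cos φ₁ · cos φ₂ · sin²(Δλ/2) = 0.697708.
c = 2·atan2(√a, √(1−a)) = 1.97732 rad → d = 6371·c ≈ 12597.49 km.

12597 km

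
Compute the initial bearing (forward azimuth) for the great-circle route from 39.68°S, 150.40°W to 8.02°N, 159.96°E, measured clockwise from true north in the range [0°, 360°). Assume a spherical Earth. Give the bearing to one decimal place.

304.4°

Δλ = 159.96 − -150.40 = 310.36°; wrapped into (−180°, 180°]: -49.64°.
θ = atan2( sin Δλ · cos φ₂ , cos φ₁ · sin φ₂ − sin φ₁ · cos φ₂ · cos Δλ )
  = atan2(-0.75454, 0.51682) = -55.591° → normalised to [0°, 360°): 304.409°.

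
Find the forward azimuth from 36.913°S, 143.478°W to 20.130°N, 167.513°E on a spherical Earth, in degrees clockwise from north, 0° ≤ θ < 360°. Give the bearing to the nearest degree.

Δλ = 167.513 − -143.478 = 310.991°; wrapped into (−180°, 180°]: -49.009°.
θ = atan2( sin Δλ · cos φ₂ , cos φ₁ · sin φ₂ − sin φ₁ · cos φ₂ · cos Δλ )
  = atan2(-0.70870, 0.64506) = -47.692° → normalised to [0°, 360°): 312.308°.

312°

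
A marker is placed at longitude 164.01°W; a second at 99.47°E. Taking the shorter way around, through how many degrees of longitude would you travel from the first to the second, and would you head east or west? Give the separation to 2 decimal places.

Raw difference: 99.47 − -164.01 = 263.48°.
Normalise into (−180°, 180°]: 263.48° − 360° = -96.52°.
Negative ⇒ the second point lies to the west; separation 96.52°.

96.52° west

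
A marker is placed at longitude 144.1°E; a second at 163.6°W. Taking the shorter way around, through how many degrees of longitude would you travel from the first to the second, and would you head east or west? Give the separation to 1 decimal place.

52.3° east

Raw difference: -163.6 − 144.1 = -307.7°.
Normalise into (−180°, 180°]: -307.7° + 360° = 52.3°.
Positive ⇒ the second point lies to the east; separation 52.3°.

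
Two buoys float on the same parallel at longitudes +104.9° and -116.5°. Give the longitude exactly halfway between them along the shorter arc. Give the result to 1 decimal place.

Signed shortest Δλ from +104.9° to -116.5° is +138.6°.
Midpoint longitude = +104.9° + (+138.6°)/2 = +104.9° + 69.3° = +174.2°.
(The naïve average (+104.9 + -116.5)/2 = -5.8° is on the wrong side of the globe.)

+174.2°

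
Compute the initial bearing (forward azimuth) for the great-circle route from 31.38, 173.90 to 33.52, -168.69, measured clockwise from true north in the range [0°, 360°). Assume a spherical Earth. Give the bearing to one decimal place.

77.1°

Δλ = -168.69 − 173.90 = -342.59°; wrapped into (−180°, 180°]: 17.41°.
θ = atan2( sin Δλ · cos φ₂ , cos φ₁ · sin φ₂ − sin φ₁ · cos φ₂ · cos Δλ )
  = atan2(0.24945, 0.05723) = 77.079° → normalised to [0°, 360°): 77.079°.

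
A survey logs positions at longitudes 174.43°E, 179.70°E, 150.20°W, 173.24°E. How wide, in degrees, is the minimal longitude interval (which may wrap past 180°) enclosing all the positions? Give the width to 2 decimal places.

36.56°

Sort the longitudes: -150.20°, +173.24°, +174.43°, +179.70°.
Eastward gaps between consecutive values (wrapping around): 323.44°, 1.19°, 5.27°, 30.10°.
Largest gap = 323.44° ⇒ minimal covering band is its complement: 360° − 323.44° = 36.56°.
Band runs from +173.24° eastward to -150.20°, crossing the antimeridian.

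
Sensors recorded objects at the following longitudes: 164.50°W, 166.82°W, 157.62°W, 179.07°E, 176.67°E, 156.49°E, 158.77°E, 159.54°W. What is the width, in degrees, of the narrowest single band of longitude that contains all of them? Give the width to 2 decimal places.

45.89°

Sort the longitudes: -166.82°, -164.50°, -159.54°, -157.62°, +156.49°, +158.77°, +176.67°, +179.07°.
Eastward gaps between consecutive values (wrapping around): 2.32°, 4.96°, 1.92°, 314.11°, 2.28°, 17.90°, 2.40°, 14.11°.
Largest gap = 314.11° ⇒ minimal covering band is its complement: 360° − 314.11° = 45.89°.
Band runs from +156.49° eastward to -157.62°, crossing the antimeridian.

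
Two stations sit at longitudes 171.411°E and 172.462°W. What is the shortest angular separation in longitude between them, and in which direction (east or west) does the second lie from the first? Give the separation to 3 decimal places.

16.127° east

Raw difference: -172.462 − 171.411 = -343.873°.
Normalise into (−180°, 180°]: -343.873° + 360° = 16.127°.
Positive ⇒ the second point lies to the east; separation 16.127°.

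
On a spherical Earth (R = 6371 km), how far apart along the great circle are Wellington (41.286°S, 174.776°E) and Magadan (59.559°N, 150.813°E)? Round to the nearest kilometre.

Δλ = 150.813 − 174.776 = -23.963°.
Δφ = 59.559 − -41.286 = 100.845°.
a = sin²(Δφ/2) + cos φ₁ · cos φ₂ · sin²(Δλ/2) = 0.610483.
c = 2·atan2(√a, √(1−a)) = 1.79360 rad → d = 6371·c ≈ 11427.04 km.

11427 km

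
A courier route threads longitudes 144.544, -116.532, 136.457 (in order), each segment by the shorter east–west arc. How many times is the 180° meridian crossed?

Leg 1: +144.544° → -116.532°, shortest Δλ = 98.924° (east) — crosses 180°.
Leg 2: -116.532° → +136.457°, shortest Δλ = -107.011° (west) — crosses 180°.
Total crossings: 2.

2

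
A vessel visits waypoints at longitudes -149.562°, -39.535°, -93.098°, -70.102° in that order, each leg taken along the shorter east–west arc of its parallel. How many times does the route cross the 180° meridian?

Leg 1: -149.562° → -39.535°, shortest Δλ = 110.027° (east) — does not cross 180°.
Leg 2: -39.535° → -93.098°, shortest Δλ = -53.563° (west) — does not cross 180°.
Leg 3: -93.098° → -70.102°, shortest Δλ = 22.996° (east) — does not cross 180°.
Total crossings: 0.

0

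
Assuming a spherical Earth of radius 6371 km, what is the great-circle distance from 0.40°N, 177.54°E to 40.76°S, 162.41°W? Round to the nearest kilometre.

5005 km

Δλ = -162.41 − 177.54 = -339.95°; wrapped into (−180°, 180°]: 20.05°.
Δφ = -40.76 − 0.40 = -41.16°.
a = sin²(Δφ/2) + cos φ₁ · cos φ₂ · sin²(Δλ/2) = 0.146515.
c = 2·atan2(√a, √(1−a)) = 0.78559 rad → d = 6371·c ≈ 5005.01 km.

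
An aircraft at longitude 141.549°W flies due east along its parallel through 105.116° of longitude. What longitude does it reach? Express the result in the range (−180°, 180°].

Start at -141.549°; shift +105.116° → -36.433°.
-36.433° already lies in (−180°, 180°].

36.433°W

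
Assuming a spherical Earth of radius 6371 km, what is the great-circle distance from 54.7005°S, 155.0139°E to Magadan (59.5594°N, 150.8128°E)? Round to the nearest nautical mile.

Δλ = 150.8128 − 155.0139 = -4.2011°.
Δφ = 59.5594 − -54.7005 = 114.2599°.
a = sin²(Δφ/2) + cos φ₁ · cos φ₂ · sin²(Δλ/2) = 0.705832.
c = 2·atan2(√a, √(1−a)) = 1.99507 rad → d = 6371·c ≈ 12710.62 km ≈ 6863.19 nmi.

6863 nmi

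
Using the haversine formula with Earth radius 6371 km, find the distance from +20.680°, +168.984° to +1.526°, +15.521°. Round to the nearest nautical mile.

8755 nmi

Δλ = 15.521 − 168.984 = -153.463°.
Δφ = 1.526 − 20.680 = -19.154°.
a = sin²(Δφ/2) + cos φ₁ · cos φ₂ · sin²(Δλ/2) = 0.913650.
c = 2·atan2(√a, √(1−a)) = 2.54508 rad → d = 6371·c ≈ 16214.71 km ≈ 8755.24 nmi.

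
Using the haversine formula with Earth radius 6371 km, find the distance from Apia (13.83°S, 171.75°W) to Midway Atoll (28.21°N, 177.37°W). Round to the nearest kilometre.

4714 km

Δλ = -177.37 − -171.75 = -5.62°.
Δφ = 28.21 − -13.83 = 42.04°.
a = sin²(Δφ/2) + cos φ₁ · cos φ₂ · sin²(Δλ/2) = 0.130718.
c = 2·atan2(√a, √(1−a)) = 0.73986 rad → d = 6371·c ≈ 4713.63 km.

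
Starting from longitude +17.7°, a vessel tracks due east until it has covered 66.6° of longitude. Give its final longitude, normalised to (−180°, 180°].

+84.3°

Start at +17.7°; shift +66.6° → +84.3°.
+84.3° already lies in (−180°, 180°].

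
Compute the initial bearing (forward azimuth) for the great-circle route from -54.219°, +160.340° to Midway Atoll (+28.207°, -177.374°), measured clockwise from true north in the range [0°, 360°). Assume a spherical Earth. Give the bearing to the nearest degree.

Δλ = -177.374 − 160.340 = -337.714°; wrapped into (−180°, 180°]: 22.286°.
θ = atan2( sin Δλ · cos φ₂ , cos φ₁ · sin φ₂ − sin φ₁ · cos φ₂ · cos Δλ )
  = atan2(0.33419, 0.93787) = 19.613° → normalised to [0°, 360°): 19.613°.

20°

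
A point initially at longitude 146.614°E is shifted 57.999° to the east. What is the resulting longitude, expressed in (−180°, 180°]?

Start at +146.614°; shift +57.999° → +204.613°.
+204.613° lies outside (−180°, 180°]; subtract 360° → -155.387°.

155.387°W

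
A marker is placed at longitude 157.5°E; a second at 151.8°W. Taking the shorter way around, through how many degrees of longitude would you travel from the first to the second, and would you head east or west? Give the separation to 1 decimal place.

Raw difference: -151.8 − 157.5 = -309.3°.
Normalise into (−180°, 180°]: -309.3° + 360° = 50.7°.
Positive ⇒ the second point lies to the east; separation 50.7°.

50.7° east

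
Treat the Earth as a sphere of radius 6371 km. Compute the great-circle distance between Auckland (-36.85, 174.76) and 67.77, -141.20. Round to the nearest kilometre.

Δλ = -141.20 − 174.76 = -315.96°; wrapped into (−180°, 180°]: 44.04°.
Δφ = 67.77 − -36.85 = 104.62°.
a = sin²(Δφ/2) + cos φ₁ · cos φ₂ · sin²(Δλ/2) = 0.668760.
c = 2·atan2(√a, √(1−a)) = 1.91508 rad → d = 6371·c ≈ 12200.96 km.

12201 km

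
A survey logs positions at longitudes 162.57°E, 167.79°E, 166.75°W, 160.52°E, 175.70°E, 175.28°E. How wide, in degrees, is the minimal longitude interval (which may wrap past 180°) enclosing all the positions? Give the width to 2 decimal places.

Sort the longitudes: -166.75°, +160.52°, +162.57°, +167.79°, +175.28°, +175.70°.
Eastward gaps between consecutive values (wrapping around): 327.27°, 2.05°, 5.22°, 7.49°, 0.42°, 17.55°.
Largest gap = 327.27° ⇒ minimal covering band is its complement: 360° − 327.27° = 32.73°.
Band runs from +160.52° eastward to -166.75°, crossing the antimeridian.

32.73°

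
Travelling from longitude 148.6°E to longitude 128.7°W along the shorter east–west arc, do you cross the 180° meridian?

Naïve |-128.7 − 148.6| = 277.3° > 180°, so the shorter arc goes the other way round — across 180°.
Signed shortest Δλ = ((-128.7 − 148.6 + 180) mod 360) − 180 = 82.7°.
Going east by 82.7° from +148.6° passes through 180° before reaching -128.7°.

Yes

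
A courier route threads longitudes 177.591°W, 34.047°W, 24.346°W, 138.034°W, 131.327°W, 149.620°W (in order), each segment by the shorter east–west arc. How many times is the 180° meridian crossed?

0

Leg 1: -177.591° → -34.047°, shortest Δλ = 143.544° (east) — does not cross 180°.
Leg 2: -34.047° → -24.346°, shortest Δλ = 9.701° (east) — does not cross 180°.
Leg 3: -24.346° → -138.034°, shortest Δλ = -113.688° (west) — does not cross 180°.
Leg 4: -138.034° → -131.327°, shortest Δλ = 6.707° (east) — does not cross 180°.
Leg 5: -131.327° → -149.620°, shortest Δλ = -18.293° (west) — does not cross 180°.
Total crossings: 0.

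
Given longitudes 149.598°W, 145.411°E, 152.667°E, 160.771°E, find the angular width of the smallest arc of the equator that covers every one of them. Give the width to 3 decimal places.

Sort the longitudes: -149.598°, +145.411°, +152.667°, +160.771°.
Eastward gaps between consecutive values (wrapping around): 295.009°, 7.256°, 8.104°, 49.631°.
Largest gap = 295.009° ⇒ minimal covering band is its complement: 360° − 295.009° = 64.991°.
Band runs from +145.411° eastward to -149.598°, crossing the antimeridian.

64.991°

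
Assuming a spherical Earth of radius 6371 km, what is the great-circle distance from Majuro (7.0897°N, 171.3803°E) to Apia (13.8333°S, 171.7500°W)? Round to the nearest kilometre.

Δλ = -171.7500 − 171.3803 = -343.1303°; wrapped into (−180°, 180°]: 16.8697°.
Δφ = -13.8333 − 7.0897 = -20.9230°.
a = sin²(Δφ/2) + cos φ₁ · cos φ₂ · sin²(Δλ/2) = 0.053702.
c = 2·atan2(√a, √(1−a)) = 0.46773 rad → d = 6371·c ≈ 2979.88 km.

2980 km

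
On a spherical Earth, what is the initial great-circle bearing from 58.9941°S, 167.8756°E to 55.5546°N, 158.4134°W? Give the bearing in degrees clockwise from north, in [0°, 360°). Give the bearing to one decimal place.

Δλ = -158.4134 − 167.8756 = -326.2890°; wrapped into (−180°, 180°]: 33.7110°.
θ = atan2( sin Δλ · cos φ₂ , cos φ₁ · sin φ₂ − sin φ₁ · cos φ₂ · cos Δλ )
  = atan2(0.31392, 0.82809) = 20.761° → normalised to [0°, 360°): 20.761°.

20.8°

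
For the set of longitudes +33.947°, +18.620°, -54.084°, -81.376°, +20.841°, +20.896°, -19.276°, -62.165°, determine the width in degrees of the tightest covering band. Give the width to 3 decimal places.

Sort the longitudes: -81.376°, -62.165°, -54.084°, -19.276°, +18.620°, +20.841°, +20.896°, +33.947°.
Eastward gaps between consecutive values (wrapping around): 19.211°, 8.081°, 34.808°, 37.896°, 2.221°, 0.055°, 13.051°, 244.677°.
Largest gap = 244.677° ⇒ minimal covering band is its complement: 360° − 244.677° = 115.323°.
Band runs from -81.376° eastward to +33.947°.

115.323°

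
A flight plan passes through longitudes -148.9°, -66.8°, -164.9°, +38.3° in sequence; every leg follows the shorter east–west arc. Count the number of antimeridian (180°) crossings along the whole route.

1

Leg 1: -148.9° → -66.8°, shortest Δλ = 82.1° (east) — does not cross 180°.
Leg 2: -66.8° → -164.9°, shortest Δλ = -98.1° (west) — does not cross 180°.
Leg 3: -164.9° → +38.3°, shortest Δλ = -156.8° (west) — crosses 180°.
Total crossings: 1.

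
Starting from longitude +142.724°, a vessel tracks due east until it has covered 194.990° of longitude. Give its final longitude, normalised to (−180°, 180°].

Start at +142.724°; shift +194.990° → +337.714°.
+337.714° lies outside (−180°, 180°]; subtract 360° → -22.286°.

-22.286°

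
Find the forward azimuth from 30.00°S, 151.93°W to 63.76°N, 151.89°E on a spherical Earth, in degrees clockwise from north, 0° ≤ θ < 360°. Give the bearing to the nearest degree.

338°

Δλ = 151.89 − -151.93 = 303.82°; wrapped into (−180°, 180°]: -56.18°.
θ = atan2( sin Δλ · cos φ₂ , cos φ₁ · sin φ₂ − sin φ₁ · cos φ₂ · cos Δλ )
  = atan2(-0.36732, 0.89982) = -22.206° → normalised to [0°, 360°): 337.794°.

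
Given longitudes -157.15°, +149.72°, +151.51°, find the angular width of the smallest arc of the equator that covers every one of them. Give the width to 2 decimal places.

Sort the longitudes: -157.15°, +149.72°, +151.51°.
Eastward gaps between consecutive values (wrapping around): 306.87°, 1.79°, 51.34°.
Largest gap = 306.87° ⇒ minimal covering band is its complement: 360° − 306.87° = 53.13°.
Band runs from +149.72° eastward to -157.15°, crossing the antimeridian.

53.13°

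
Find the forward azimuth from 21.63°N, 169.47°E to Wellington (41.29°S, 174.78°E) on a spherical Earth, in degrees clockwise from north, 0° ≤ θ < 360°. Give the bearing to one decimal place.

175.5°

Δλ = 174.78 − 169.47 = 5.31°.
θ = atan2( sin Δλ · cos φ₂ , cos φ₁ · sin φ₂ − sin φ₁ · cos φ₂ · cos Δλ )
  = atan2(0.06954, -0.88918) = 175.528° → normalised to [0°, 360°): 175.528°.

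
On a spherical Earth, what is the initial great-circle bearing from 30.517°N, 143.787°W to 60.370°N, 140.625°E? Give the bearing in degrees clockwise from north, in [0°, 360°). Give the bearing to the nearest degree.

Δλ = 140.625 − -143.787 = 284.412°; wrapped into (−180°, 180°]: -75.588°.
θ = atan2( sin Δλ · cos φ₂ , cos φ₁ · sin φ₂ − sin φ₁ · cos φ₂ · cos Δλ )
  = atan2(-0.47884, 0.68634) = -34.902° → normalised to [0°, 360°): 325.098°.

325°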